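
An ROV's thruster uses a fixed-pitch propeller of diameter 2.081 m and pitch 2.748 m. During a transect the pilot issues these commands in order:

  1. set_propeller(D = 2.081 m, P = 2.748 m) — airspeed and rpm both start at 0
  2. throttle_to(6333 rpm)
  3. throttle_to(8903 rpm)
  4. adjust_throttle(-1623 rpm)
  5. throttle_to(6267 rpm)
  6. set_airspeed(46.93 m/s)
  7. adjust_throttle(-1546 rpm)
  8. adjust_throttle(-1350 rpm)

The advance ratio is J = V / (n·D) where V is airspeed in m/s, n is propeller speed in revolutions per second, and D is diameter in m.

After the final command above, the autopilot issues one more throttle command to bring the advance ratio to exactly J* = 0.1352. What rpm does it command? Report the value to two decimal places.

rpm = 10008.13

set_propeller: D = 2.081 m, P = 2.748 m (p = P/D = 1.320519); state ← (V=0, rpm=0)
throttle_to(6333): rpm ← 6333
throttle_to(8903): rpm ← 8903
adjust_throttle(-1623): rpm ← 8903 -1623 = 7280
throttle_to(6267): rpm ← 6267
set_airspeed(46.93): V ← 46.93 m/s
adjust_throttle(-1546): rpm ← 6267 -1546 = 4721
adjust_throttle(-1350): rpm ← 4721 -1350 = 3371
final state: V = 46.93 m/s, rpm = 3371 → n = rpm/60 = 56.183333 rev/s
target J* = 0.1352; solve J* = V/(n·D) for n: n = V/(J*·D) = 46.93/(0.1352 × 2.081) = 166.802203 rev/s
rpm = 60·n = 10008.132185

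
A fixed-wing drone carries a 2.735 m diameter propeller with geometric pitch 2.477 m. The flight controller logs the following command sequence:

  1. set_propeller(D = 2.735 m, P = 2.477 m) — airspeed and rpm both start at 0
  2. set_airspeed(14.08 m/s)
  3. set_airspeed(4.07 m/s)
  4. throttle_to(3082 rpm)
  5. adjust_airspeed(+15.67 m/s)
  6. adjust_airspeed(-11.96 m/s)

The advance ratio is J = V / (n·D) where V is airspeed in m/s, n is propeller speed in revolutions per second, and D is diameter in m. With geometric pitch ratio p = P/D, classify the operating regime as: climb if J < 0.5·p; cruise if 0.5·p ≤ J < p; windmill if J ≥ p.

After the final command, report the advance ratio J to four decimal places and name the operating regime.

set_propeller: D = 2.735 m, P = 2.477 m (p = P/D = 0.905667); state ← (V=0, rpm=0)
set_airspeed(14.08): V ← 14.08 m/s
set_airspeed(4.07): V ← 4.07 m/s
throttle_to(3082): rpm ← 3082
adjust_airspeed(+15.67): V ← 4.07 +15.67 = 19.74 m/s
adjust_airspeed(-11.96): V ← 19.74 -11.96 = 7.78 m/s
final state: V = 7.78 m/s, rpm = 3082 → n = rpm/60 = 51.366667 rev/s
J = V / (n·D) = 7.78 / (51.366667 × 2.735) = 0.055378
regime bands: climb J<0.4528 | cruise [0.4528, 0.9057) | windmill J≥0.9057
J = 0.0554 → climb

J = 0.0554, regime = climb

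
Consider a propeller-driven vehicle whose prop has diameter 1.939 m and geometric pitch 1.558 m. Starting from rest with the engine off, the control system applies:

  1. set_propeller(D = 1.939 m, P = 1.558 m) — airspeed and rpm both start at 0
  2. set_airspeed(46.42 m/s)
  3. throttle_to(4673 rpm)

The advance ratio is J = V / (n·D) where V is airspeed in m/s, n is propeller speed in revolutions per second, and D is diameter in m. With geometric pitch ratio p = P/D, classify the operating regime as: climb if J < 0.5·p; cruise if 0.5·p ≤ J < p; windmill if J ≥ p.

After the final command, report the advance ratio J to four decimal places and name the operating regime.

J = 0.3074, regime = climb

set_propeller: D = 1.939 m, P = 1.558 m (p = P/D = 0.803507); state ← (V=0, rpm=0)
set_airspeed(46.42): V ← 46.42 m/s
throttle_to(4673): rpm ← 4673
final state: V = 46.42 m/s, rpm = 4673 → n = rpm/60 = 77.883333 rev/s
J = V / (n·D) = 46.42 / (77.883333 × 1.939) = 0.307385
regime bands: climb J<0.4018 | cruise [0.4018, 0.8035) | windmill J≥0.8035
J = 0.3074 → climb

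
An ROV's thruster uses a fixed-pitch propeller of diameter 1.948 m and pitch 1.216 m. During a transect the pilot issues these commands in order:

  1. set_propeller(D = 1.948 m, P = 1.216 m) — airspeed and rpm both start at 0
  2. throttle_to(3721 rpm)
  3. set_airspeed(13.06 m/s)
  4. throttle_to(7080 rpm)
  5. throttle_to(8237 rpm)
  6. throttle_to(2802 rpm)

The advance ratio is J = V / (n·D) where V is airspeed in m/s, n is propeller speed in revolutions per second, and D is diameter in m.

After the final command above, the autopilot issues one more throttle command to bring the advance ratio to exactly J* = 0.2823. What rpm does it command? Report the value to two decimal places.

rpm = 1424.93

set_propeller: D = 1.948 m, P = 1.216 m (p = P/D = 0.624230); state ← (V=0, rpm=0)
throttle_to(3721): rpm ← 3721
set_airspeed(13.06): V ← 13.06 m/s
throttle_to(7080): rpm ← 7080
throttle_to(8237): rpm ← 8237
throttle_to(2802): rpm ← 2802
final state: V = 13.06 m/s, rpm = 2802 → n = rpm/60 = 46.700000 rev/s
target J* = 0.2823; solve J* = V/(n·D) for n: n = V/(J*·D) = 13.06/(0.2823 × 1.948) = 23.748892 rev/s
rpm = 60·n = 1424.933499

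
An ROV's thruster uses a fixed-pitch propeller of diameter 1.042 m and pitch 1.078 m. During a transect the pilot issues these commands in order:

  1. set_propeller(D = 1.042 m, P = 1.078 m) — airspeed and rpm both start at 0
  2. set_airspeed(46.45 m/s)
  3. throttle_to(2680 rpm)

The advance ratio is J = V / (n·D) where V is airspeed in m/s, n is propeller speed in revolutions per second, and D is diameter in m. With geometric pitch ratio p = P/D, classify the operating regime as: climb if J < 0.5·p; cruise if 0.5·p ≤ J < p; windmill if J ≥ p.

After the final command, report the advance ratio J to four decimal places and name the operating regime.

J = 0.9980, regime = cruise

set_propeller: D = 1.042 m, P = 1.078 m (p = P/D = 1.034549); state ← (V=0, rpm=0)
set_airspeed(46.45): V ← 46.45 m/s
throttle_to(2680): rpm ← 2680
final state: V = 46.45 m/s, rpm = 2680 → n = rpm/60 = 44.666667 rev/s
J = V / (n·D) = 46.45 / (44.666667 × 1.042) = 0.998009
regime bands: climb J<0.5173 | cruise [0.5173, 1.0345) | windmill J≥1.0345
J = 0.9980 → cruise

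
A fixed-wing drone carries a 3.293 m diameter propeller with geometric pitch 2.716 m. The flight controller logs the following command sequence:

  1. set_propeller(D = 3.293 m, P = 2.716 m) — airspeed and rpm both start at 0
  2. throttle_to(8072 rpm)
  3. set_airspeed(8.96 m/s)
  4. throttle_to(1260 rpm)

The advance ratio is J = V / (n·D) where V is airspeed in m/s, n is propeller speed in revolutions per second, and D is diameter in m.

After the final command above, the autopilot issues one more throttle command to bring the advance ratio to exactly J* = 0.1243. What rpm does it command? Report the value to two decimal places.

set_propeller: D = 3.293 m, P = 2.716 m (p = P/D = 0.824780); state ← (V=0, rpm=0)
throttle_to(8072): rpm ← 8072
set_airspeed(8.96): V ← 8.96 m/s
throttle_to(1260): rpm ← 1260
final state: V = 8.96 m/s, rpm = 1260 → n = rpm/60 = 21.000000 rev/s
target J* = 0.1243; solve J* = V/(n·D) for n: n = V/(J*·D) = 8.96/(0.1243 × 3.293) = 21.889969 rev/s
rpm = 60·n = 1313.398151

rpm = 1313.40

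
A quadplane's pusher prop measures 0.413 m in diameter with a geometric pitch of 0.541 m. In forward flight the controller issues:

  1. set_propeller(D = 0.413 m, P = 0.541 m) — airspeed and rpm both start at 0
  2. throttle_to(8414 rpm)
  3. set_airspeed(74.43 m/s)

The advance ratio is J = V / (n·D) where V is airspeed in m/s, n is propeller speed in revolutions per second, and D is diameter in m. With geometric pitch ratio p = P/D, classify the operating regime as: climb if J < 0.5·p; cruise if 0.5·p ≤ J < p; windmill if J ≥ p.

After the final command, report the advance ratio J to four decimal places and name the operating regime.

J = 1.2851, regime = cruise

set_propeller: D = 0.413 m, P = 0.541 m (p = P/D = 1.309927); state ← (V=0, rpm=0)
throttle_to(8414): rpm ← 8414
set_airspeed(74.43): V ← 74.43 m/s
final state: V = 74.43 m/s, rpm = 8414 → n = rpm/60 = 140.233333 rev/s
J = V / (n·D) = 74.43 / (140.233333 × 0.413) = 1.285129
regime bands: climb J<0.6550 | cruise [0.6550, 1.3099) | windmill J≥1.3099
J = 1.2851 → cruise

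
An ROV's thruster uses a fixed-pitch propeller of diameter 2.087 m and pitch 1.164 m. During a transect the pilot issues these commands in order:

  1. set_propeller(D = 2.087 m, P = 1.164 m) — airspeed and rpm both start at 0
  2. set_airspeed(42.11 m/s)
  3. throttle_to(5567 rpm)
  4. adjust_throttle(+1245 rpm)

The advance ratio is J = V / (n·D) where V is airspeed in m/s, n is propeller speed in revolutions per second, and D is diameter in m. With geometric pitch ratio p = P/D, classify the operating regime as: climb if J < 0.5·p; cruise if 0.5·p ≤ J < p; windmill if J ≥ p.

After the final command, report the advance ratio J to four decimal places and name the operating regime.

set_propeller: D = 2.087 m, P = 1.164 m (p = P/D = 0.557738); state ← (V=0, rpm=0)
set_airspeed(42.11): V ← 42.11 m/s
throttle_to(5567): rpm ← 5567
adjust_throttle(+1245): rpm ← 5567 +1245 = 6812
final state: V = 42.11 m/s, rpm = 6812 → n = rpm/60 = 113.533333 rev/s
J = V / (n·D) = 42.11 / (113.533333 × 2.087) = 0.177721
regime bands: climb J<0.2789 | cruise [0.2789, 0.5577) | windmill J≥0.5577
J = 0.1777 → climb

J = 0.1777, regime = climb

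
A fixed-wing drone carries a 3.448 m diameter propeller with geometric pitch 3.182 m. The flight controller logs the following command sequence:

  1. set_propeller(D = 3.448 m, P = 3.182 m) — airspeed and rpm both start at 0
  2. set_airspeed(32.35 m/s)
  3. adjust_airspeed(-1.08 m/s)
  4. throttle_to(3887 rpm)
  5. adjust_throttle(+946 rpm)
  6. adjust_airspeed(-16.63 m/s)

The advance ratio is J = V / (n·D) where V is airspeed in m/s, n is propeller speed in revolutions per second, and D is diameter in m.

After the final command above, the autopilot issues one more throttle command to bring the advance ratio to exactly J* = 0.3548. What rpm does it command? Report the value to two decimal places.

rpm = 718.03

set_propeller: D = 3.448 m, P = 3.182 m (p = P/D = 0.922854); state ← (V=0, rpm=0)
set_airspeed(32.35): V ← 32.35 m/s
adjust_airspeed(-1.08): V ← 32.35 -1.08 = 31.27 m/s
throttle_to(3887): rpm ← 3887
adjust_throttle(+946): rpm ← 3887 +946 = 4833
adjust_airspeed(-16.63): V ← 31.27 -16.63 = 14.64 m/s
final state: V = 14.64 m/s, rpm = 4833 → n = rpm/60 = 80.550000 rev/s
target J* = 0.3548; solve J* = V/(n·D) for n: n = V/(J*·D) = 14.64/(0.3548 × 3.448) = 11.967135 rev/s
rpm = 60·n = 718.028130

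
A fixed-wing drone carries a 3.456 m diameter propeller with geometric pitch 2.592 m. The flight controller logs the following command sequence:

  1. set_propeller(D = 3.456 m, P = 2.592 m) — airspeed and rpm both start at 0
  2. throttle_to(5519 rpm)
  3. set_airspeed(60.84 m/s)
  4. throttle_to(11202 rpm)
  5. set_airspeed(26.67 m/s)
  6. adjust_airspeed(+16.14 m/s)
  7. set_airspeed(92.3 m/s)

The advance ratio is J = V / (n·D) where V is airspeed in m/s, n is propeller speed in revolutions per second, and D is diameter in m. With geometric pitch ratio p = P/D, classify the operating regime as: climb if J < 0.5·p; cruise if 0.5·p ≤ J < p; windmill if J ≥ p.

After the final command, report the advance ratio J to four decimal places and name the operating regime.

set_propeller: D = 3.456 m, P = 2.592 m (p = P/D = 0.750000); state ← (V=0, rpm=0)
throttle_to(5519): rpm ← 5519
set_airspeed(60.84): V ← 60.84 m/s
throttle_to(11202): rpm ← 11202
set_airspeed(26.67): V ← 26.67 m/s
adjust_airspeed(+16.14): V ← 26.67 +16.14 = 42.81 m/s
set_airspeed(92.3): V ← 92.3 m/s
final state: V = 92.3 m/s, rpm = 11202 → n = rpm/60 = 186.700000 rev/s
J = V / (n·D) = 92.3 / (186.700000 × 3.456) = 0.143049
regime bands: climb J<0.3750 | cruise [0.3750, 0.7500) | windmill J≥0.7500
J = 0.1430 → climb

J = 0.1430, regime = climb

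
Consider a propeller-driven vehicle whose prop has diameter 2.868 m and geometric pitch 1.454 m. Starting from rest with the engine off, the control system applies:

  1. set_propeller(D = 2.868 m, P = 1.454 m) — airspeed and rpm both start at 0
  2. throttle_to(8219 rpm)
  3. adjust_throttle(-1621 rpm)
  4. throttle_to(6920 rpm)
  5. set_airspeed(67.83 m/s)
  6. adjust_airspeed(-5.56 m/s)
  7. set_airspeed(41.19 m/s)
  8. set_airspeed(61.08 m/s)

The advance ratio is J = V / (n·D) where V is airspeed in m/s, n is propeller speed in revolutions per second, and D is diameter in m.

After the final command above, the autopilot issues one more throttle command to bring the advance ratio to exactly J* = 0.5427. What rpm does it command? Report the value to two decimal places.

rpm = 2354.57

set_propeller: D = 2.868 m, P = 1.454 m (p = P/D = 0.506974); state ← (V=0, rpm=0)
throttle_to(8219): rpm ← 8219
adjust_throttle(-1621): rpm ← 8219 -1621 = 6598
throttle_to(6920): rpm ← 6920
set_airspeed(67.83): V ← 67.83 m/s
adjust_airspeed(-5.56): V ← 67.83 -5.56 = 62.27 m/s
set_airspeed(41.19): V ← 41.19 m/s
set_airspeed(61.08): V ← 61.08 m/s
final state: V = 61.08 m/s, rpm = 6920 → n = rpm/60 = 115.333333 rev/s
target J* = 0.5427; solve J* = V/(n·D) for n: n = V/(J*·D) = 61.08/(0.5427 × 2.868) = 39.242807 rev/s
rpm = 60·n = 2354.568395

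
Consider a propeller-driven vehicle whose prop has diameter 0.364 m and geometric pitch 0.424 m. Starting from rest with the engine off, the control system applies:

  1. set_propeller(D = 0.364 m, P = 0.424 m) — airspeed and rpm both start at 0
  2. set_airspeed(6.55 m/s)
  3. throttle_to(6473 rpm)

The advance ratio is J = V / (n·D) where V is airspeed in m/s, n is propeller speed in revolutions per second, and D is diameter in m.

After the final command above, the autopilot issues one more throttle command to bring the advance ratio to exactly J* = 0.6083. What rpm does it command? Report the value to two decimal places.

rpm = 1774.90

set_propeller: D = 0.364 m, P = 0.424 m (p = P/D = 1.164835); state ← (V=0, rpm=0)
set_airspeed(6.55): V ← 6.55 m/s
throttle_to(6473): rpm ← 6473
final state: V = 6.55 m/s, rpm = 6473 → n = rpm/60 = 107.883333 rev/s
target J* = 0.6083; solve J* = V/(n·D) for n: n = V/(J*·D) = 6.55/(0.6083 × 0.364) = 29.581630 rev/s
rpm = 60·n = 1774.897797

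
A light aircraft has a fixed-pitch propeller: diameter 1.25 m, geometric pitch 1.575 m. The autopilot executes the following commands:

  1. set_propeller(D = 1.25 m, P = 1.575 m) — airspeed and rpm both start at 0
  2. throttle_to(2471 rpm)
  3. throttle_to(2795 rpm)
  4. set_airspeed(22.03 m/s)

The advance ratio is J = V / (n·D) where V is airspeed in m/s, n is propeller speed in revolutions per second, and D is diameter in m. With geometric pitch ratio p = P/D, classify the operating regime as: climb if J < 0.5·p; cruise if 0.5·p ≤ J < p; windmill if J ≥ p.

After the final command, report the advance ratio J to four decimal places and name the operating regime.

J = 0.3783, regime = climb

set_propeller: D = 1.25 m, P = 1.575 m (p = P/D = 1.260000); state ← (V=0, rpm=0)
throttle_to(2471): rpm ← 2471
throttle_to(2795): rpm ← 2795
set_airspeed(22.03): V ← 22.03 m/s
final state: V = 22.03 m/s, rpm = 2795 → n = rpm/60 = 46.583333 rev/s
J = V / (n·D) = 22.03 / (46.583333 × 1.25) = 0.378333
regime bands: climb J<0.6300 | cruise [0.6300, 1.2600) | windmill J≥1.2600
J = 0.3783 → climb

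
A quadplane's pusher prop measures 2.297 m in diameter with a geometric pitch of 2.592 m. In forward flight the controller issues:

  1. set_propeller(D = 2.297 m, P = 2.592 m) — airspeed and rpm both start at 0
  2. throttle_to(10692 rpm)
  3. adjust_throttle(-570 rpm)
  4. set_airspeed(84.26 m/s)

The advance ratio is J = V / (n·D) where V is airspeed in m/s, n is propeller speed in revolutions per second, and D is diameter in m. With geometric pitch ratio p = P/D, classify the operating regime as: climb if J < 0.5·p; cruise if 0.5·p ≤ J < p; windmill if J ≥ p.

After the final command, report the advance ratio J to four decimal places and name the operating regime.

set_propeller: D = 2.297 m, P = 2.592 m (p = P/D = 1.128428); state ← (V=0, rpm=0)
throttle_to(10692): rpm ← 10692
adjust_throttle(-570): rpm ← 10692 -570 = 10122
set_airspeed(84.26): V ← 84.26 m/s
final state: V = 84.26 m/s, rpm = 10122 → n = rpm/60 = 168.700000 rev/s
J = V / (n·D) = 84.26 / (168.700000 × 2.297) = 0.217443
regime bands: climb J<0.5642 | cruise [0.5642, 1.1284) | windmill J≥1.1284
J = 0.2174 → climb

J = 0.2174, regime = climb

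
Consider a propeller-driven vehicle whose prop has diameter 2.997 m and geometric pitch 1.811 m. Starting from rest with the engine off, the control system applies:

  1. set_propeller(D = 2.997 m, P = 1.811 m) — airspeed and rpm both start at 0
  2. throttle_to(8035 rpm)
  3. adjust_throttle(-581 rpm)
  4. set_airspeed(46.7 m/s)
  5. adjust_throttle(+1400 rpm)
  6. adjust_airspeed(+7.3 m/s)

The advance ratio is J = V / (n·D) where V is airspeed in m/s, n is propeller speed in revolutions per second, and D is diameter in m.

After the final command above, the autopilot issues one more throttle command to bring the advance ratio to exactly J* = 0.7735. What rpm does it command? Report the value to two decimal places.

rpm = 1397.65

set_propeller: D = 2.997 m, P = 1.811 m (p = P/D = 0.604271); state ← (V=0, rpm=0)
throttle_to(8035): rpm ← 8035
adjust_throttle(-581): rpm ← 8035 -581 = 7454
set_airspeed(46.7): V ← 46.7 m/s
adjust_throttle(+1400): rpm ← 7454 +1400 = 8854
adjust_airspeed(+7.3): V ← 46.7 +7.3 = 54 m/s
final state: V = 54 m/s, rpm = 8854 → n = rpm/60 = 147.566667 rev/s
target J* = 0.7735; solve J* = V/(n·D) for n: n = V/(J*·D) = 54/(0.7735 × 2.997) = 23.294141 rev/s
rpm = 60·n = 1397.648456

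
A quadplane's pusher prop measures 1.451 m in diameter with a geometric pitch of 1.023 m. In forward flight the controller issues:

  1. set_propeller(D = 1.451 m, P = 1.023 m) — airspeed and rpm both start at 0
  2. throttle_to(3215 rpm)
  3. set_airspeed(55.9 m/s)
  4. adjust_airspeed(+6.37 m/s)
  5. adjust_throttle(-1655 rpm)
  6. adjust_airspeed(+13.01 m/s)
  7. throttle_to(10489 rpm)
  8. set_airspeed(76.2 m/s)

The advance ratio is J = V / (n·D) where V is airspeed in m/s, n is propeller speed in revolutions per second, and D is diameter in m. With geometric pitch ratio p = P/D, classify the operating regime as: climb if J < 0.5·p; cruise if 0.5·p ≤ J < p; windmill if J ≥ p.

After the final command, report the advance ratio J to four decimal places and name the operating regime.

J = 0.3004, regime = climb

set_propeller: D = 1.451 m, P = 1.023 m (p = P/D = 0.705031); state ← (V=0, rpm=0)
throttle_to(3215): rpm ← 3215
set_airspeed(55.9): V ← 55.9 m/s
adjust_airspeed(+6.37): V ← 55.9 +6.37 = 62.27 m/s
adjust_throttle(-1655): rpm ← 3215 -1655 = 1560
adjust_airspeed(+13.01): V ← 62.27 +13.01 = 75.28 m/s
throttle_to(10489): rpm ← 10489
set_airspeed(76.2): V ← 76.2 m/s
final state: V = 76.2 m/s, rpm = 10489 → n = rpm/60 = 174.816667 rev/s
J = V / (n·D) = 76.2 / (174.816667 × 1.451) = 0.300403
regime bands: climb J<0.3525 | cruise [0.3525, 0.7050) | windmill J≥0.7050
J = 0.3004 → climb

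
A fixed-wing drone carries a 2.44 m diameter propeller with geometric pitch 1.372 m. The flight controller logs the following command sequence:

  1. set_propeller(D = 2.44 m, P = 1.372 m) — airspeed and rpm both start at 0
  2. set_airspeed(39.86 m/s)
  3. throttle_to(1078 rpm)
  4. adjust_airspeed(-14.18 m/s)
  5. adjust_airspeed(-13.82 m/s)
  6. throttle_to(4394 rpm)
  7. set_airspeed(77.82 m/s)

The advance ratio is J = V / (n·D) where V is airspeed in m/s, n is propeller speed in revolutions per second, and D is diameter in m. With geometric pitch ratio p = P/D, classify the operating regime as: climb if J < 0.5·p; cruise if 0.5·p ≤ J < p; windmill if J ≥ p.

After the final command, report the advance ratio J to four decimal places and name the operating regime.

J = 0.4355, regime = cruise

set_propeller: D = 2.44 m, P = 1.372 m (p = P/D = 0.562295); state ← (V=0, rpm=0)
set_airspeed(39.86): V ← 39.86 m/s
throttle_to(1078): rpm ← 1078
adjust_airspeed(-14.18): V ← 39.86 -14.18 = 25.68 m/s
adjust_airspeed(-13.82): V ← 25.68 -13.82 = 11.86 m/s
throttle_to(4394): rpm ← 4394
set_airspeed(77.82): V ← 77.82 m/s
final state: V = 77.82 m/s, rpm = 4394 → n = rpm/60 = 73.233333 rev/s
J = V / (n·D) = 77.82 / (73.233333 × 2.44) = 0.435504
regime bands: climb J<0.2811 | cruise [0.2811, 0.5623) | windmill J≥0.5623
J = 0.4355 → cruise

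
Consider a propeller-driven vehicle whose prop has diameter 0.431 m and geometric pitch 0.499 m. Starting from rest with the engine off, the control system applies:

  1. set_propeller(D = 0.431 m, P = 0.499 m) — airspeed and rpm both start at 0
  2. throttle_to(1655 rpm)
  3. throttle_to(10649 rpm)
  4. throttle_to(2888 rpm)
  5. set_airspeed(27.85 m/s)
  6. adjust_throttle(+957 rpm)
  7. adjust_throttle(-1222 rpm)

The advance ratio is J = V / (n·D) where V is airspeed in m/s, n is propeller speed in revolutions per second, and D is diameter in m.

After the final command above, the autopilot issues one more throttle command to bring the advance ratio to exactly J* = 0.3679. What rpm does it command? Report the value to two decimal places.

rpm = 10538.27

set_propeller: D = 0.431 m, P = 0.499 m (p = P/D = 1.157773); state ← (V=0, rpm=0)
throttle_to(1655): rpm ← 1655
throttle_to(10649): rpm ← 10649
throttle_to(2888): rpm ← 2888
set_airspeed(27.85): V ← 27.85 m/s
adjust_throttle(+957): rpm ← 2888 +957 = 3845
adjust_throttle(-1222): rpm ← 3845 -1222 = 2623
final state: V = 27.85 m/s, rpm = 2623 → n = rpm/60 = 43.716667 rev/s
target J* = 0.3679; solve J* = V/(n·D) for n: n = V/(J*·D) = 27.85/(0.3679 × 0.431) = 175.637862 rev/s
rpm = 60·n = 10538.271711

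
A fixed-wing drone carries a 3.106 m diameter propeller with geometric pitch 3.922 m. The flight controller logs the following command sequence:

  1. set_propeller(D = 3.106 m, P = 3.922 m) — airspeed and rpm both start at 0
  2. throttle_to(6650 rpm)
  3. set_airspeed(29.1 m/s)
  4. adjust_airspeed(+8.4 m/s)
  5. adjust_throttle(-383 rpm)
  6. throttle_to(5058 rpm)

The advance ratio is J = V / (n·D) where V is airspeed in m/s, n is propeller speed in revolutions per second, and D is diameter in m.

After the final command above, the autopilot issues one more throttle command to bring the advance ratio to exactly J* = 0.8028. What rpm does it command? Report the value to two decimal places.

rpm = 902.35

set_propeller: D = 3.106 m, P = 3.922 m (p = P/D = 1.262717); state ← (V=0, rpm=0)
throttle_to(6650): rpm ← 6650
set_airspeed(29.1): V ← 29.1 m/s
adjust_airspeed(+8.4): V ← 29.1 +8.4 = 37.5 m/s
adjust_throttle(-383): rpm ← 6650 -383 = 6267
throttle_to(5058): rpm ← 5058
final state: V = 37.5 m/s, rpm = 5058 → n = rpm/60 = 84.300000 rev/s
target J* = 0.8028; solve J* = V/(n·D) for n: n = V/(J*·D) = 37.5/(0.8028 × 3.106) = 15.039121 rev/s
rpm = 60·n = 902.347258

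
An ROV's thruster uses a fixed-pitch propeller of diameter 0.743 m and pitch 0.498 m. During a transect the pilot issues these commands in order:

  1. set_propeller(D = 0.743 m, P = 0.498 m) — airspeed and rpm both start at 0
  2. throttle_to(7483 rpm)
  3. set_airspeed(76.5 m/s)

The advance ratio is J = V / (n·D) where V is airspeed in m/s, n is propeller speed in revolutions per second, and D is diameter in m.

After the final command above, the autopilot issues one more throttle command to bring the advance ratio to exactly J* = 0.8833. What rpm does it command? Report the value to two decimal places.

set_propeller: D = 0.743 m, P = 0.498 m (p = P/D = 0.670256); state ← (V=0, rpm=0)
throttle_to(7483): rpm ← 7483
set_airspeed(76.5): V ← 76.5 m/s
final state: V = 76.5 m/s, rpm = 7483 → n = rpm/60 = 124.716667 rev/s
target J* = 0.8833; solve J* = V/(n·D) for n: n = V/(J*·D) = 76.5/(0.8833 × 0.743) = 116.563986 rev/s
rpm = 60·n = 6993.839174

rpm = 6993.84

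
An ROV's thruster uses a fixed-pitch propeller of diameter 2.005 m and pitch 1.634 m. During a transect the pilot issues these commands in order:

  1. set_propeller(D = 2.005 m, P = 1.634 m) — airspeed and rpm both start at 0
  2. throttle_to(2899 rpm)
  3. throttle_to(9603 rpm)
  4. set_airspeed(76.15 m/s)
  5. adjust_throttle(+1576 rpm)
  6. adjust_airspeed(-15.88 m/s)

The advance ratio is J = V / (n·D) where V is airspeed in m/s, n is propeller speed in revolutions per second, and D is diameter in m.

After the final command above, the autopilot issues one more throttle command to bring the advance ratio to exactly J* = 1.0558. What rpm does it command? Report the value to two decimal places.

rpm = 1708.27

set_propeller: D = 2.005 m, P = 1.634 m (p = P/D = 0.814963); state ← (V=0, rpm=0)
throttle_to(2899): rpm ← 2899
throttle_to(9603): rpm ← 9603
set_airspeed(76.15): V ← 76.15 m/s
adjust_throttle(+1576): rpm ← 9603 +1576 = 11179
adjust_airspeed(-15.88): V ← 76.15 -15.88 = 60.27 m/s
final state: V = 60.27 m/s, rpm = 11179 → n = rpm/60 = 186.316667 rev/s
target J* = 1.0558; solve J* = V/(n·D) for n: n = V/(J*·D) = 60.27/(1.0558 × 2.005) = 28.471160 rev/s
rpm = 60·n = 1708.269580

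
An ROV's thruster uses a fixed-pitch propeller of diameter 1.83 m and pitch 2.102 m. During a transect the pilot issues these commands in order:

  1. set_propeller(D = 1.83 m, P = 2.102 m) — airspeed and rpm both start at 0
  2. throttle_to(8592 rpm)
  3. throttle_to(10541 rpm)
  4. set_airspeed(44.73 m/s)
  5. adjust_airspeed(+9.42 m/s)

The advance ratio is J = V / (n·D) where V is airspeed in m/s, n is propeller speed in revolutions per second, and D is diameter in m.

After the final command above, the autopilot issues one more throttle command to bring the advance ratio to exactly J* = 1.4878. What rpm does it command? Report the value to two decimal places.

rpm = 1193.31

set_propeller: D = 1.83 m, P = 2.102 m (p = P/D = 1.148634); state ← (V=0, rpm=0)
throttle_to(8592): rpm ← 8592
throttle_to(10541): rpm ← 10541
set_airspeed(44.73): V ← 44.73 m/s
adjust_airspeed(+9.42): V ← 44.73 +9.42 = 54.15 m/s
final state: V = 54.15 m/s, rpm = 10541 → n = rpm/60 = 175.683333 rev/s
target J* = 1.4878; solve J* = V/(n·D) for n: n = V/(J*·D) = 54.15/(1.4878 × 1.83) = 19.888536 rev/s
rpm = 60·n = 1193.312163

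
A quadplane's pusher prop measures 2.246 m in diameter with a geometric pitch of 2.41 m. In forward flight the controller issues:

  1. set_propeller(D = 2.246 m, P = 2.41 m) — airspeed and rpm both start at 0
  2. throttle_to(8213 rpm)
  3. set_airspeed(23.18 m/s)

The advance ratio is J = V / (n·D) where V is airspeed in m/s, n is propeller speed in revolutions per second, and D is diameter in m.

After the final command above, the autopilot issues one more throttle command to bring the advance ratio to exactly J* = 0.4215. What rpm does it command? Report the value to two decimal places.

set_propeller: D = 2.246 m, P = 2.41 m (p = P/D = 1.073019); state ← (V=0, rpm=0)
throttle_to(8213): rpm ← 8213
set_airspeed(23.18): V ← 23.18 m/s
final state: V = 23.18 m/s, rpm = 8213 → n = rpm/60 = 136.883333 rev/s
target J* = 0.4215; solve J* = V/(n·D) for n: n = V/(J*·D) = 23.18/(0.4215 × 2.246) = 24.485338 rev/s
rpm = 60·n = 1469.120271

rpm = 1469.12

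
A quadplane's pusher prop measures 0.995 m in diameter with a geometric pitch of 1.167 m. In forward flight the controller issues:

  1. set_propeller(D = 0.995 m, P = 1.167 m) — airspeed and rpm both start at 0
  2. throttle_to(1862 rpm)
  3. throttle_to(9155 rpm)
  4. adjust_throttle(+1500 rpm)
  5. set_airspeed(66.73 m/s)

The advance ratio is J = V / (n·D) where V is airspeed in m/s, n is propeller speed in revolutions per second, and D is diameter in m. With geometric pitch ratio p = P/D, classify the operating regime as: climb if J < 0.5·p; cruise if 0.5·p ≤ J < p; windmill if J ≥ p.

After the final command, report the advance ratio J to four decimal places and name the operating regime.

J = 0.3777, regime = climb

set_propeller: D = 0.995 m, P = 1.167 m (p = P/D = 1.172864); state ← (V=0, rpm=0)
throttle_to(1862): rpm ← 1862
throttle_to(9155): rpm ← 9155
adjust_throttle(+1500): rpm ← 9155 +1500 = 10655
set_airspeed(66.73): V ← 66.73 m/s
final state: V = 66.73 m/s, rpm = 10655 → n = rpm/60 = 177.583333 rev/s
J = V / (n·D) = 66.73 / (177.583333 × 0.995) = 0.377656
regime bands: climb J<0.5864 | cruise [0.5864, 1.1729) | windmill J≥1.1729
J = 0.3777 → climb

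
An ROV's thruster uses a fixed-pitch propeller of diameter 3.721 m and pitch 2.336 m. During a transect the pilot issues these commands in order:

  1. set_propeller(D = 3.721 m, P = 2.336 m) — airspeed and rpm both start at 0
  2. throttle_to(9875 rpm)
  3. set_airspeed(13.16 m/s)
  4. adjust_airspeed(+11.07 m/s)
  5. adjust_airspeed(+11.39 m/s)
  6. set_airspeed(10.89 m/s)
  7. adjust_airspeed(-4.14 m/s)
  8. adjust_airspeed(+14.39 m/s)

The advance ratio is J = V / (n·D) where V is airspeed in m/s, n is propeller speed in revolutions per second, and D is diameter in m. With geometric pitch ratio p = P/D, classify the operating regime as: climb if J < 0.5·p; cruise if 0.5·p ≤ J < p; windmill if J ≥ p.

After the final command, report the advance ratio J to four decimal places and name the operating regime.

set_propeller: D = 3.721 m, P = 2.336 m (p = P/D = 0.627788); state ← (V=0, rpm=0)
throttle_to(9875): rpm ← 9875
set_airspeed(13.16): V ← 13.16 m/s
adjust_airspeed(+11.07): V ← 13.16 +11.07 = 24.23 m/s
adjust_airspeed(+11.39): V ← 24.23 +11.39 = 35.62 m/s
set_airspeed(10.89): V ← 10.89 m/s
adjust_airspeed(-4.14): V ← 10.89 -4.14 = 6.75 m/s
adjust_airspeed(+14.39): V ← 6.75 +14.39 = 21.14 m/s
final state: V = 21.14 m/s, rpm = 9875 → n = rpm/60 = 164.583333 rev/s
J = V / (n·D) = 21.14 / (164.583333 × 3.721) = 0.034519
regime bands: climb J<0.3139 | cruise [0.3139, 0.6278) | windmill J≥0.6278
J = 0.0345 → climb

J = 0.0345, regime = climb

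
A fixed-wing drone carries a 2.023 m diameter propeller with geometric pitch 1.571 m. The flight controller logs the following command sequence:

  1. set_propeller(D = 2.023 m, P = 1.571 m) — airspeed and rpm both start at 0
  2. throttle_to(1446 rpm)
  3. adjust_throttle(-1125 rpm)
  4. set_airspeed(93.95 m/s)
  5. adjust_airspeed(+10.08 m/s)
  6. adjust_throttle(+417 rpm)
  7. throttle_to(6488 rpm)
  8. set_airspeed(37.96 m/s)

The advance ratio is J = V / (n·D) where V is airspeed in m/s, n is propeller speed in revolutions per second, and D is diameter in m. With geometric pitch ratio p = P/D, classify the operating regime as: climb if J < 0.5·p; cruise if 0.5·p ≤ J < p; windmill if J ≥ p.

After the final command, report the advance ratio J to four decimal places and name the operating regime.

J = 0.1735, regime = climb

set_propeller: D = 2.023 m, P = 1.571 m (p = P/D = 0.776569); state ← (V=0, rpm=0)
throttle_to(1446): rpm ← 1446
adjust_throttle(-1125): rpm ← 1446 -1125 = 321
set_airspeed(93.95): V ← 93.95 m/s
adjust_airspeed(+10.08): V ← 93.95 +10.08 = 104.03 m/s
adjust_throttle(+417): rpm ← 321 +417 = 738
throttle_to(6488): rpm ← 6488
set_airspeed(37.96): V ← 37.96 m/s
final state: V = 37.96 m/s, rpm = 6488 → n = rpm/60 = 108.133333 rev/s
J = V / (n·D) = 37.96 / (108.133333 × 2.023) = 0.173528
regime bands: climb J<0.3883 | cruise [0.3883, 0.7766) | windmill J≥0.7766
J = 0.1735 → climb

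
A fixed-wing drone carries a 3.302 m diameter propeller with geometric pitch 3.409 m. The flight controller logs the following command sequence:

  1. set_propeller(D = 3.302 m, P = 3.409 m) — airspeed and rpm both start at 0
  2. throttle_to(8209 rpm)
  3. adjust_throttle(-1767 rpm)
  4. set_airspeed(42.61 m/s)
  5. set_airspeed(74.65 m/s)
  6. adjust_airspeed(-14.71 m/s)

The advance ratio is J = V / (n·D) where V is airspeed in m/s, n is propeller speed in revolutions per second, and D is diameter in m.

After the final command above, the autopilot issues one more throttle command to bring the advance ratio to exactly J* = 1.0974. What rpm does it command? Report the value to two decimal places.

rpm = 992.49

set_propeller: D = 3.302 m, P = 3.409 m (p = P/D = 1.032405); state ← (V=0, rpm=0)
throttle_to(8209): rpm ← 8209
adjust_throttle(-1767): rpm ← 8209 -1767 = 6442
set_airspeed(42.61): V ← 42.61 m/s
set_airspeed(74.65): V ← 74.65 m/s
adjust_airspeed(-14.71): V ← 74.65 -14.71 = 59.94 m/s
final state: V = 59.94 m/s, rpm = 6442 → n = rpm/60 = 107.366667 rev/s
target J* = 1.0974; solve J* = V/(n·D) for n: n = V/(J*·D) = 59.94/(1.0974 × 3.302) = 16.541493 rev/s
rpm = 60·n = 992.489599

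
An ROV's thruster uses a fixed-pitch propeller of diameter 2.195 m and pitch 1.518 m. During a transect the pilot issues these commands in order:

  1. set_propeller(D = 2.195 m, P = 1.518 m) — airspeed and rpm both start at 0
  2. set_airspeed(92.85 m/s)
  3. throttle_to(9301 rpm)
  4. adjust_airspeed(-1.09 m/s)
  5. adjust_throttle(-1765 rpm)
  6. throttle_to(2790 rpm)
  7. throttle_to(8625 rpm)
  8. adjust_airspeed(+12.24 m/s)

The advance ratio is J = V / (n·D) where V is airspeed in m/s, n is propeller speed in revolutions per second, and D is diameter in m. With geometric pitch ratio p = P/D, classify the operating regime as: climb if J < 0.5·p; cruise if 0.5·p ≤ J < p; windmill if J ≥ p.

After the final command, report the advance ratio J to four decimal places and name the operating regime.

set_propeller: D = 2.195 m, P = 1.518 m (p = P/D = 0.691572); state ← (V=0, rpm=0)
set_airspeed(92.85): V ← 92.85 m/s
throttle_to(9301): rpm ← 9301
adjust_airspeed(-1.09): V ← 92.85 -1.09 = 91.76 m/s
adjust_throttle(-1765): rpm ← 9301 -1765 = 7536
throttle_to(2790): rpm ← 2790
throttle_to(8625): rpm ← 8625
adjust_airspeed(+12.24): V ← 91.76 +12.24 = 104 m/s
final state: V = 104 m/s, rpm = 8625 → n = rpm/60 = 143.750000 rev/s
J = V / (n·D) = 104 / (143.750000 × 2.195) = 0.329603
regime bands: climb J<0.3458 | cruise [0.3458, 0.6916) | windmill J≥0.6916
J = 0.3296 → climb

J = 0.3296, regime = climb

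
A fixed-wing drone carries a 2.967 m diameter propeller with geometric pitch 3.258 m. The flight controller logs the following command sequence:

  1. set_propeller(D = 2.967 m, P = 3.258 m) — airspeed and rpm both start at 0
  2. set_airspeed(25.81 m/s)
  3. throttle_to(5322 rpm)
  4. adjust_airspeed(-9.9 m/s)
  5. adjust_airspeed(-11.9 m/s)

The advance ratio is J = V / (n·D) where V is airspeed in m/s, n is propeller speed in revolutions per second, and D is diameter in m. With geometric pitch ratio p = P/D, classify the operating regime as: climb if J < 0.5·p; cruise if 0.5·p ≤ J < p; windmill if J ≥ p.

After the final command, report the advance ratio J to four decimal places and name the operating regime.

set_propeller: D = 2.967 m, P = 3.258 m (p = P/D = 1.098079); state ← (V=0, rpm=0)
set_airspeed(25.81): V ← 25.81 m/s
throttle_to(5322): rpm ← 5322
adjust_airspeed(-9.9): V ← 25.81 -9.9 = 15.91 m/s
adjust_airspeed(-11.9): V ← 15.91 -11.9 = 4.01 m/s
final state: V = 4.01 m/s, rpm = 5322 → n = rpm/60 = 88.700000 rev/s
J = V / (n·D) = 4.01 / (88.700000 × 2.967) = 0.015237
regime bands: climb J<0.5490 | cruise [0.5490, 1.0981) | windmill J≥1.0981
J = 0.0152 → climb

J = 0.0152, regime = climb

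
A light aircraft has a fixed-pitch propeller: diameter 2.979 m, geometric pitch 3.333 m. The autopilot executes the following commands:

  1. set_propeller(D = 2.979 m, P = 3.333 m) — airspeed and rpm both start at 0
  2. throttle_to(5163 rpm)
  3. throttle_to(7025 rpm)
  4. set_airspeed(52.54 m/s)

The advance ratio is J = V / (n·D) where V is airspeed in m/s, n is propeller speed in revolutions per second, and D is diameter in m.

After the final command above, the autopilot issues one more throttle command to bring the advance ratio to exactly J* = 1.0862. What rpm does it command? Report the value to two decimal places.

set_propeller: D = 2.979 m, P = 3.333 m (p = P/D = 1.118832); state ← (V=0, rpm=0)
throttle_to(5163): rpm ← 5163
throttle_to(7025): rpm ← 7025
set_airspeed(52.54): V ← 52.54 m/s
final state: V = 52.54 m/s, rpm = 7025 → n = rpm/60 = 117.083333 rev/s
target J* = 1.0862; solve J* = V/(n·D) for n: n = V/(J*·D) = 52.54/(1.0862 × 2.979) = 16.237149 rev/s
rpm = 60·n = 974.228919

rpm = 974.23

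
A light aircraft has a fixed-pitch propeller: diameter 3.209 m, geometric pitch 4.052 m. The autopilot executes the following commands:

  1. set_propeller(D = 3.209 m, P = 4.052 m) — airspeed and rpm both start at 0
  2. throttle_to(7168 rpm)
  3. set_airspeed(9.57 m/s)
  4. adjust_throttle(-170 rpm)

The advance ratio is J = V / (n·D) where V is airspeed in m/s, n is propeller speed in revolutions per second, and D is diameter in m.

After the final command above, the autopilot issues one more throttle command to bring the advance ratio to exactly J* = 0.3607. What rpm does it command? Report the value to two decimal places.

rpm = 496.07

set_propeller: D = 3.209 m, P = 4.052 m (p = P/D = 1.262699); state ← (V=0, rpm=0)
throttle_to(7168): rpm ← 7168
set_airspeed(9.57): V ← 9.57 m/s
adjust_throttle(-170): rpm ← 7168 -170 = 6998
final state: V = 9.57 m/s, rpm = 6998 → n = rpm/60 = 116.633333 rev/s
target J* = 0.3607; solve J* = V/(n·D) for n: n = V/(J*·D) = 9.57/(0.3607 × 3.209) = 8.267916 rev/s
rpm = 60·n = 496.074986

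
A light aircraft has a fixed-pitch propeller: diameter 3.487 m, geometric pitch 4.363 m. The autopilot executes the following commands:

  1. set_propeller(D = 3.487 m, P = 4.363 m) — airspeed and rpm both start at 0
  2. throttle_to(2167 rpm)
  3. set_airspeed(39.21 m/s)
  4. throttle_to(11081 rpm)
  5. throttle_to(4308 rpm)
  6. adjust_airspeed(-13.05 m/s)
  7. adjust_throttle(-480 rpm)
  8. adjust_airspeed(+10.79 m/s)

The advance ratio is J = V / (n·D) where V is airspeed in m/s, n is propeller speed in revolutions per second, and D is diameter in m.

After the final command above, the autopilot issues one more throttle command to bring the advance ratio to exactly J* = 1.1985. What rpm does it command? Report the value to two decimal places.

rpm = 530.49

set_propeller: D = 3.487 m, P = 4.363 m (p = P/D = 1.251219); state ← (V=0, rpm=0)
throttle_to(2167): rpm ← 2167
set_airspeed(39.21): V ← 39.21 m/s
throttle_to(11081): rpm ← 11081
throttle_to(4308): rpm ← 4308
adjust_airspeed(-13.05): V ← 39.21 -13.05 = 26.16 m/s
adjust_throttle(-480): rpm ← 4308 -480 = 3828
adjust_airspeed(+10.79): V ← 26.16 +10.79 = 36.95 m/s
final state: V = 36.95 m/s, rpm = 3828 → n = rpm/60 = 63.800000 rev/s
target J* = 1.1985; solve J* = V/(n·D) for n: n = V/(J*·D) = 36.95/(1.1985 × 3.487) = 8.841470 rev/s
rpm = 60·n = 530.488175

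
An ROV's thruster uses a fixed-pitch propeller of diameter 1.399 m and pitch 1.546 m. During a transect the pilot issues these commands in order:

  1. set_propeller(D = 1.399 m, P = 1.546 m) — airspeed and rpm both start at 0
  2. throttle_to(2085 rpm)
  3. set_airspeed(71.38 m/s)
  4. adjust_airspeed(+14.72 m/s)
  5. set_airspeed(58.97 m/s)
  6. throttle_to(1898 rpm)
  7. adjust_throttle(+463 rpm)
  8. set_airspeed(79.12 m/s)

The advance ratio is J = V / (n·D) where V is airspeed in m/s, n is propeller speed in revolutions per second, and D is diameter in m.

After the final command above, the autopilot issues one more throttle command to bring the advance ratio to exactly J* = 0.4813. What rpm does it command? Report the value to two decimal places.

set_propeller: D = 1.399 m, P = 1.546 m (p = P/D = 1.105075); state ← (V=0, rpm=0)
throttle_to(2085): rpm ← 2085
set_airspeed(71.38): V ← 71.38 m/s
adjust_airspeed(+14.72): V ← 71.38 +14.72 = 86.1 m/s
set_airspeed(58.97): V ← 58.97 m/s
throttle_to(1898): rpm ← 1898
adjust_throttle(+463): rpm ← 1898 +463 = 2361
set_airspeed(79.12): V ← 79.12 m/s
final state: V = 79.12 m/s, rpm = 2361 → n = rpm/60 = 39.350000 rev/s
target J* = 0.4813; solve J* = V/(n·D) for n: n = V/(J*·D) = 79.12/(0.4813 × 1.399) = 117.504014 rev/s
rpm = 60·n = 7050.240837

rpm = 7050.24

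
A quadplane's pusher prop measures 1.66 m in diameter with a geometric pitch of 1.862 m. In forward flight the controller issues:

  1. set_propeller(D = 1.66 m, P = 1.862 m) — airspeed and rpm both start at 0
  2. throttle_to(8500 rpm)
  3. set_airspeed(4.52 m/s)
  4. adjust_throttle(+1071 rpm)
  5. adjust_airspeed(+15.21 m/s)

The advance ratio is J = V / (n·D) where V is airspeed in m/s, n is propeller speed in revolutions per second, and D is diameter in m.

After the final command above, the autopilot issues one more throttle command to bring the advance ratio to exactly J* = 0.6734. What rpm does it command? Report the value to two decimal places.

set_propeller: D = 1.66 m, P = 1.862 m (p = P/D = 1.121687); state ← (V=0, rpm=0)
throttle_to(8500): rpm ← 8500
set_airspeed(4.52): V ← 4.52 m/s
adjust_throttle(+1071): rpm ← 8500 +1071 = 9571
adjust_airspeed(+15.21): V ← 4.52 +15.21 = 19.73 m/s
final state: V = 19.73 m/s, rpm = 9571 → n = rpm/60 = 159.516667 rev/s
target J* = 0.6734; solve J* = V/(n·D) for n: n = V/(J*·D) = 19.73/(0.6734 × 1.66) = 17.650048 rev/s
rpm = 60·n = 1059.002866

rpm = 1059.00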